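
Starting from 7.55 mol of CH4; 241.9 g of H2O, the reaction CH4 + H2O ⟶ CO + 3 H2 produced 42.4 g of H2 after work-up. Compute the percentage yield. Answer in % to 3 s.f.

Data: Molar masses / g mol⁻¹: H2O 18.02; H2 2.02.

n(CH4) = 7.550 mol
n(H2O) = 241.9 / 18.02 = 13.42 mol
n/ν → CH4: 7.550, H2O: 13.42; CH4 is limiting.
theoretical n(H2) = (3/1) × 7.550 = 22.65 mol → 45.75 g
% yield = 42.4 / 45.75 × 100 = 92.68 %

92.7 %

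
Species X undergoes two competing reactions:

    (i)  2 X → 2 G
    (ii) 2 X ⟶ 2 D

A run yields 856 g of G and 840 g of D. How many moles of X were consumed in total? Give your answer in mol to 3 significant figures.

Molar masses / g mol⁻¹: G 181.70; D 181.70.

n(G) = 856 / 181.70 = 4.711 mol
n(D) = 840 / 181.70 = 4.623 mol
n(X) via (i) = (2/2)×4.711 = 4.711 mol
n(X) via (ii) = (2/2)×4.623 = 4.623 mol
total n(X) = 4.711 + 4.623 = 9.334 mol

9.33 mol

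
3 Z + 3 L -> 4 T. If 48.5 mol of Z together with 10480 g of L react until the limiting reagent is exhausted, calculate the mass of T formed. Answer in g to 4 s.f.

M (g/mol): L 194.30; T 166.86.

10790 g

n(Z) = 48.50 mol
n(L) = 10480 / 194.30 = 53.94 mol
n/ν for Z = 48.50/3 = 16.17
n/ν for L = 53.94/3 = 17.98
Smallest n/ν is Z → limiting reagent.
n(T) = (4/3) × 48.50 = 64.67 mol
mass = 64.67 × 166.86 = 10790 g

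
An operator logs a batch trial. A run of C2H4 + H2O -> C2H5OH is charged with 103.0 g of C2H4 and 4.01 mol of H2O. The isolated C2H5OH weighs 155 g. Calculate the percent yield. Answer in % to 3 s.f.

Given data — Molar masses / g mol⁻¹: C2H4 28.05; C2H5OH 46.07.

91.6 %

n(C2H4) = 103.0 / 28.05 = 3.672 mol
n(H2O) = 4.010 mol
n/ν for C2H4 = 3.672/1 = 3.672
n/ν for H2O = 4.010/1 = 4.010
Smallest n/ν is C2H4 → limiting reagent.
theoretical n(C2H5OH) = (1/1) × 3.672 = 3.672 mol → 169.2 g
% yield = 155 / 169.2 × 100 = 91.61 %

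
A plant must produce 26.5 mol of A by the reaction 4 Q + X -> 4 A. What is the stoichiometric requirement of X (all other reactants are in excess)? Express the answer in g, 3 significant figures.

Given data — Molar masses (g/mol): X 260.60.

1730 g

n(A) = 26.50 mol
n(X) = (1/4) × 26.50 = 6.625 mol
mass = 6.625 × 260.60 = 1726 g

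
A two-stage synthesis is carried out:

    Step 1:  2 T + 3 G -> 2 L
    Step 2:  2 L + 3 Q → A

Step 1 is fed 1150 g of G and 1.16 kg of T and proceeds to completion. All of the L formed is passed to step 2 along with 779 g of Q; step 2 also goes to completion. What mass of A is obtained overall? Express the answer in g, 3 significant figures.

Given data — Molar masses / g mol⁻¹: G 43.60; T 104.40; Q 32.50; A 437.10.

2430 g

Step 1:
n(G) = 1150 / 43.60 = 26.38 mol
n(T) = 1.160×1000 / 104.40 = 11.11 mol
n/ν for G = 26.38/3 = 8.793
n/ν for T = 11.11/2 = 5.555
Smallest n/ν is T → limiting reagent.
n(L) produced = (2/2) × 11.11 = 11.11 mol
Step 2:
n(L) available = 11.11 mol
n(Q) = 779.0 / 32.50 = 23.97 mol
n/ν for L = 11.11/2 = 5.555
n/ν for Q = 23.97/3 = 7.990
Smallest n/ν is L → limiting reagent.
n(A) = (1/2) × 11.11 = 5.555 mol
mass = 5.555 × 437.10 = 2428 g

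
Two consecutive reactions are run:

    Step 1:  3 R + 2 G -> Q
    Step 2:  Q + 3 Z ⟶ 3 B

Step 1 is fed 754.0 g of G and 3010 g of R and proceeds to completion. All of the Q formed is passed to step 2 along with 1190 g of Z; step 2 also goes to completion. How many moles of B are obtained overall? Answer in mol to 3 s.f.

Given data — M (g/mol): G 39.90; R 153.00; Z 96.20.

12.4 mol

Step 1:
n(G) = 754.0 / 39.90 = 18.90 mol
n(R) = 3010 / 153.00 = 19.67 mol
n/ν → G: 9.450, R: 6.557; R is limiting.
n(Q) produced = (1/3) × 19.67 = 6.557 mol
Step 2:
n(Q) available = 6.557 mol
n(Z) = 1190 / 96.20 = 12.37 mol
n/ν → Q: 6.557, Z: 4.123; Z is limiting.
n(B) = (3/3) × 12.37 = 12.37 mol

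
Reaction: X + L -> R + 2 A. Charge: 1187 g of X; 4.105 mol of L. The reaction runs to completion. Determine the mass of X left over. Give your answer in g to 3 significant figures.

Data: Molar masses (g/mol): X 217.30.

n(X) = 1187 / 217.30 = 5.462 mol
n(L) = 4.105 mol
n/ν → X: 5.462, L: 4.105; L is limiting.
X consumed = (1/1) × 4.105 = 4.105 mol
X remaining = 5.462 − 4.105 = 1.357 mol
mass = 1.357 × 217.30 = 294.9 g

295 g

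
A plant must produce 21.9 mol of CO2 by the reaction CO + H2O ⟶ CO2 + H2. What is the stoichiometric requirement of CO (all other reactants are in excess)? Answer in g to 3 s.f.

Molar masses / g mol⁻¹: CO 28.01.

n(CO2) = 21.90 mol
n(CO) = (1/1) × 21.90 = 21.90 mol
mass = 21.90 × 28.01 = 613.4 g

613 g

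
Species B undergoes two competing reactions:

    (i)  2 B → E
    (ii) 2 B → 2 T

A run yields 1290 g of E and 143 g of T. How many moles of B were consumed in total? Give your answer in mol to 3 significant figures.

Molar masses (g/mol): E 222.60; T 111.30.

12.9 mol

n(E) = 1290 / 222.60 = 5.795 mol
n(T) = 143 / 111.30 = 1.285 mol
n(B) via (i) = (2/1)×5.795 = 11.59 mol
n(B) via (ii) = (2/2)×1.285 = 1.285 mol
total n(B) = 11.59 + 1.285 = 12.88 mol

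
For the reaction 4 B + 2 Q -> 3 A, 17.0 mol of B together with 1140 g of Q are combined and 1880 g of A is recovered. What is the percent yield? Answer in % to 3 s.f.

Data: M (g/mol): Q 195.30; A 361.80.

n(B) = 17.00 mol
n(Q) = 1140 / 195.30 = 5.837 mol
n/ν → B: 4.250, Q: 2.919; Q is limiting.
theoretical n(A) = (3/2) × 5.837 = 8.756 mol → 3168 g
% yield = 1880 / 3168 × 100 = 59.34 %

59.3 %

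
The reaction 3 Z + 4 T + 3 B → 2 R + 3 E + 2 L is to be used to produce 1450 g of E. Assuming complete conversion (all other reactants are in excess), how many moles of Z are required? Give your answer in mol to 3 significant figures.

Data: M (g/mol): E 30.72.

47.2 mol

n(E) = 1450 / 30.72 = 47.20 mol
n(Z) = (3/3) × 47.20 = 47.20 mol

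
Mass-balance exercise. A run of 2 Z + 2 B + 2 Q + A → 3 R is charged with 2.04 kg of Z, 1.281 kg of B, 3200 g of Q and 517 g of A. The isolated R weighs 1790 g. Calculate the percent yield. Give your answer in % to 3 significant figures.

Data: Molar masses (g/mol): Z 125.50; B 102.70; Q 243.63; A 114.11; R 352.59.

37.4 %

n(Z) = 2.040×1000 / 125.50 = 16.25 mol
n(B) = 1.281×1000 / 102.70 = 12.47 mol
n(Q) = 3200 / 243.63 = 13.13 mol
n(A) = 517.0 / 114.11 = 4.531 mol
n/ν for Z = 16.25/2 = 8.125
n/ν for B = 12.47/2 = 6.235
n/ν for Q = 13.13/2 = 6.565
n/ν for A = 4.531/1 = 4.531
Smallest n/ν is A → limiting reagent.
theoretical n(R) = (3/1) × 4.531 = 13.59 mol → 4792 g
% yield = 1790 / 4792 × 100 = 37.35 %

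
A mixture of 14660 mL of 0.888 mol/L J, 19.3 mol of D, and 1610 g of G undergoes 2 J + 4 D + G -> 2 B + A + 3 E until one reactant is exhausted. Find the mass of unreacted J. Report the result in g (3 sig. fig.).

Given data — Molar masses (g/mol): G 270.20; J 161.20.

543 g

n(J) = 0.888 × 14660/1000 = 13.02 mol
n(D) = 19.30 mol
n(G) = 1610 / 270.20 = 5.959 mol
n/ν for J = 13.02/2 = 6.510
n/ν for D = 19.30/4 = 4.825
n/ν for G = 5.959/1 = 5.959
Smallest n/ν is D → limiting reagent.
J consumed = (2/4) × 19.30 = 9.650 mol
J remaining = 13.02 − 9.650 = 3.370 mol
mass = 3.370 × 161.20 = 543.2 g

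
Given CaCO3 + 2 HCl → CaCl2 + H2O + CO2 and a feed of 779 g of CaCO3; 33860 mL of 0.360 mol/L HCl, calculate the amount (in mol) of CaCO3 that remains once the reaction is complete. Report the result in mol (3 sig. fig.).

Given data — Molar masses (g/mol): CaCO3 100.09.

n(CaCO3) = 779.0 / 100.09 = 7.783 mol
n(HCl) = 0.360 × 33860/1000 = 12.19 mol
n/ν for CaCO3 = 7.783/1 = 7.783
n/ν for HCl = 12.19/2 = 6.095
Smallest n/ν is HCl → limiting reagent.
CaCO3 consumed = (1/2) × 12.19 = 6.095 mol
CaCO3 remaining = 7.783 − 6.095 = 1.688 mol

1.69 mol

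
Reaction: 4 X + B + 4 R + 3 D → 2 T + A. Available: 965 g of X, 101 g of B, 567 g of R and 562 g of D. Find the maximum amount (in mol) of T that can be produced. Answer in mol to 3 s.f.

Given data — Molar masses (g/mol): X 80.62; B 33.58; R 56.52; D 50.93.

n(X) = 965.0 / 80.62 = 11.97 mol
n(B) = 101.0 / 33.58 = 3.008 mol
n(R) = 567.0 / 56.52 = 10.03 mol
n(D) = 562.0 / 50.93 = 11.03 mol
n/ν for X = 11.97/4 = 2.993
n/ν for B = 3.008/1 = 3.008
n/ν for R = 10.03/4 = 2.508
n/ν for D = 11.03/3 = 3.677
Smallest n/ν is R → limiting reagent.
n(T) = (2/4) × 10.03 = 5.015 mol

5.02 mol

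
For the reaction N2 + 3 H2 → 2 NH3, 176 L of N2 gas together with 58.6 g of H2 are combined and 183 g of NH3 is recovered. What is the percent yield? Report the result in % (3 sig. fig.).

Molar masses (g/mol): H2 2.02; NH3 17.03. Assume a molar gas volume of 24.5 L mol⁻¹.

74.8 %

n(N2) = 176.0 / 24.5 = 7.184 mol
n(H2) = 58.60 / 2.02 = 29.01 mol
n/ν → N2: 7.184, H2: 9.670; N2 is limiting.
theoretical n(NH3) = (2/1) × 7.184 = 14.37 mol → 244.7 g
% yield = 183 / 244.7 × 100 = 74.79 %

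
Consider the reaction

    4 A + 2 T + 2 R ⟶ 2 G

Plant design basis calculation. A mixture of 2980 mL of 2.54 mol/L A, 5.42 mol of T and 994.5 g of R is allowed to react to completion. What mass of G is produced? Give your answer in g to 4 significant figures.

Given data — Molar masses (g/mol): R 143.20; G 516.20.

n(A) = 2.54 × 2980/1000 = 7.569 mol
n(T) = 5.420 mol
n(R) = 994.5 / 143.20 = 6.945 mol
n/ν for A = 7.569/4 = 1.892
n/ν for T = 5.420/2 = 2.710
n/ν for R = 6.945/2 = 3.473
Smallest n/ν is A → limiting reagent.
n(G) = (2/4) × 7.569 = 3.785 mol
mass = 3.785 × 516.20 = 1954 g

1954 g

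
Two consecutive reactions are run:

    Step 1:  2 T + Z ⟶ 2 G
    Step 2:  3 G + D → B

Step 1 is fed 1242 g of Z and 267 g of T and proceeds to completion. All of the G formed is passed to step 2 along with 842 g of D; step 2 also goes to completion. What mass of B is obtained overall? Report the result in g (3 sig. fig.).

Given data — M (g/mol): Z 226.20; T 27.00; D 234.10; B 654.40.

Step 1:
n(Z) = 1242 / 226.20 = 5.491 mol
n(T) = 267.0 / 27.00 = 9.889 mol
n/ν for Z = 5.491/1 = 5.491
n/ν for T = 9.889/2 = 4.945
Smallest n/ν is T → limiting reagent.
n(G) produced = (2/2) × 9.889 = 9.889 mol
Step 2:
n(G) available = 9.889 mol
n(D) = 842.0 / 234.10 = 3.597 mol
n/ν for G = 9.889/3 = 3.296
n/ν for D = 3.597/1 = 3.597
Smallest n/ν is G → limiting reagent.
n(B) = (1/3) × 9.889 = 3.296 mol
mass = 3.296 × 654.40 = 2157 g

2160 g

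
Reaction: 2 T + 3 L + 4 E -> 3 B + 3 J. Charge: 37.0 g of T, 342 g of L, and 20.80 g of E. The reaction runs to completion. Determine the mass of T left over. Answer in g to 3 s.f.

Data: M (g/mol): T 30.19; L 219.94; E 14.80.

15.8 g

n(T) = 37.00 / 30.19 = 1.226 mol
n(L) = 342.0 / 219.94 = 1.555 mol
n(E) = 20.80 / 14.80 = 1.405 mol
n/ν for T = 1.226/2 = 0.6130
n/ν for L = 1.555/3 = 0.5183
n/ν for E = 1.405/4 = 0.3513
Smallest n/ν is E → limiting reagent.
T consumed = (2/4) × 1.405 = 0.7025 mol
T remaining = 1.226 − 0.7025 = 0.5235 mol
mass = 0.5235 × 30.19 = 15.80 g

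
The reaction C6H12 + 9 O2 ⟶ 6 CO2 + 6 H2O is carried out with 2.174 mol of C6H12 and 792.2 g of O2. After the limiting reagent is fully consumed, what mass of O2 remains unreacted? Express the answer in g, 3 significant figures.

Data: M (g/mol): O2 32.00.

166 g

n(C6H12) = 2.174 mol
n(O2) = 792.2 / 32.00 = 24.76 mol
n/ν for C6H12 = 2.174/1 = 2.174
n/ν for O2 = 24.76/9 = 2.751
Smallest n/ν is C6H12 → limiting reagent.
O2 consumed = (9/1) × 2.174 = 19.57 mol
O2 remaining = 24.76 − 19.57 = 5.190 mol
mass = 5.190 × 32.00 = 166.1 g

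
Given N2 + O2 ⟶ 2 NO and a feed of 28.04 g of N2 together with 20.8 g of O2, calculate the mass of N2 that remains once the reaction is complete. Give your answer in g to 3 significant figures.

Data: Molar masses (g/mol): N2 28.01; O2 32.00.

9.83 g

n(N2) = 28.04 / 28.01 = 1.001 mol
n(O2) = 20.80 / 32.00 = 0.6500 mol
n/ν → N2: 1.001, O2: 0.6500; O2 is limiting.
N2 consumed = (1/1) × 0.6500 = 0.6500 mol
N2 remaining = 1.001 − 0.6500 = 0.3510 mol
mass = 0.3510 × 28.01 = 9.832 g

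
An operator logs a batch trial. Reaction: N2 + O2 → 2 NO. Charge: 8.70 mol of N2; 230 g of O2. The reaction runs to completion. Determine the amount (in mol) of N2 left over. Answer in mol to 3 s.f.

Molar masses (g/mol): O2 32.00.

1.51 mol

n(N2) = 8.700 mol
n(O2) = 230.0 / 32.00 = 7.188 mol
n/ν for N2 = 8.700/1 = 8.700
n/ν for O2 = 7.188/1 = 7.188
Smallest n/ν is O2 → limiting reagent.
N2 consumed = (1/1) × 7.188 = 7.188 mol
N2 remaining = 8.700 − 7.188 = 1.512 mol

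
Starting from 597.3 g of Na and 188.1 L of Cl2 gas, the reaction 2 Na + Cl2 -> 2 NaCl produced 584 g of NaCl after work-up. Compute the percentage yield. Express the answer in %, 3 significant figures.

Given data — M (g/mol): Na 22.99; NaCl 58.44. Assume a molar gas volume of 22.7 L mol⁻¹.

60.3 %

n(Na) = 597.3 / 22.99 = 25.98 mol
n(Cl2) = 188.1 / 22.7 = 8.286 mol
n/ν for Na = 25.98/2 = 12.99
n/ν for Cl2 = 8.286/1 = 8.286
Smallest n/ν is Cl2 → limiting reagent.
theoretical n(NaCl) = (2/1) × 8.286 = 16.57 mol → 968.4 g
% yield = 584 / 968.4 × 100 = 60.31 %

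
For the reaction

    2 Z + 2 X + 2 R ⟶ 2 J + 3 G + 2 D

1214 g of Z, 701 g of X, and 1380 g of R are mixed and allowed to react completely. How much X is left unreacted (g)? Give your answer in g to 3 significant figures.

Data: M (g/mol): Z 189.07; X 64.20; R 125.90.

289 g

n(Z) = 1214 / 189.07 = 6.421 mol
n(X) = 701.0 / 64.20 = 10.92 mol
n(R) = 1380 / 125.90 = 10.96 mol
n/ν for Z = 6.421/2 = 3.211
n/ν for X = 10.92/2 = 5.460
n/ν for R = 10.96/2 = 5.480
Smallest n/ν is Z → limiting reagent.
X consumed = (2/2) × 6.421 = 6.421 mol
X remaining = 10.92 − 6.421 = 4.499 mol
mass = 4.499 × 64.20 = 288.8 g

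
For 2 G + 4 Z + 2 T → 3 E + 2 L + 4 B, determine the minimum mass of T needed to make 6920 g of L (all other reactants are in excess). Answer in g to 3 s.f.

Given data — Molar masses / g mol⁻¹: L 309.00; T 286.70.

n(L) = 6920 / 309.00 = 22.39 mol
n(T) = (2/2) × 22.39 = 22.39 mol
mass = 22.39 × 286.70 = 6419 g

6420 g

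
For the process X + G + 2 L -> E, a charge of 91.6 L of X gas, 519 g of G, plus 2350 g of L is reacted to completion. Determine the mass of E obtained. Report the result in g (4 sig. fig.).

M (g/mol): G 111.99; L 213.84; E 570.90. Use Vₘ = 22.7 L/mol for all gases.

2304 g

n(X) = 91.60 / 22.7 = 4.035 mol
n(G) = 519.0 / 111.99 = 4.634 mol
n(L) = 2350 / 213.84 = 10.99 mol
n/ν for X = 4.035/1 = 4.035
n/ν for G = 4.634/1 = 4.634
n/ν for L = 10.99/2 = 5.495
Smallest n/ν is X → limiting reagent.
n(E) = (1/1) × 4.035 = 4.035 mol
mass = 4.035 × 570.90 = 2304 g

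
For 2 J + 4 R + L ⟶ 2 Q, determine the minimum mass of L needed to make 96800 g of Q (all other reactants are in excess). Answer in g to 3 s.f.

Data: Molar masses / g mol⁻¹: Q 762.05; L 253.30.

16100 g

n(Q) = 96800 / 762.05 = 127.0 mol
n(L) = (1/2) × 127.0 = 63.50 mol
mass = 63.50 × 253.30 = 16080 g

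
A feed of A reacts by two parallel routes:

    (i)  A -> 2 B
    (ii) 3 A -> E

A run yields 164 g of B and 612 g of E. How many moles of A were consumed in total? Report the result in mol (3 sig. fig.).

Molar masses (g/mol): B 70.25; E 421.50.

n(B) = 164 / 70.25 = 2.335 mol
n(E) = 612 / 421.50 = 1.452 mol
n(A) via (i) = (1/2)×2.335 = 1.168 mol
n(A) via (ii) = (3/1)×1.452 = 4.356 mol
total n(A) = 1.168 + 4.356 = 5.524 mol

5.52 mol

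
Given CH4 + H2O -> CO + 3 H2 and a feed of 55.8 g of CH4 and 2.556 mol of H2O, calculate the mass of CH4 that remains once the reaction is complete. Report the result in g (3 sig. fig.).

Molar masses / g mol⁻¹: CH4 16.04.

n(CH4) = 55.80 / 16.04 = 3.479 mol
n(H2O) = 2.556 mol
n/ν → CH4: 3.479, H2O: 2.556; H2O is limiting.
CH4 consumed = (1/1) × 2.556 = 2.556 mol
CH4 remaining = 3.479 − 2.556 = 0.9230 mol
mass = 0.9230 × 16.04 = 14.80 g

14.8 g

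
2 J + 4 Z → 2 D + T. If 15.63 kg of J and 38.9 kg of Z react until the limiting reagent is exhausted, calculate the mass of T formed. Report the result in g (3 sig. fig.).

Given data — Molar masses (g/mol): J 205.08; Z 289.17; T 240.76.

n(J) = 15.63×1000 / 205.08 = 76.21 mol
n(Z) = 38.90×1000 / 289.17 = 134.5 mol
n/ν for J = 76.21/2 = 38.11
n/ν for Z = 134.5/4 = 33.63
Smallest n/ν is Z → limiting reagent.
n(T) = (1/4) × 134.5 = 33.63 mol
mass = 33.63 × 240.76 = 8097 g

8100 g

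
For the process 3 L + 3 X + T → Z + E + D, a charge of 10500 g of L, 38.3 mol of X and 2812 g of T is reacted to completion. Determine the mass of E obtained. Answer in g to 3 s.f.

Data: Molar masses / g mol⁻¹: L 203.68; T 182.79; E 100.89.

n(L) = 10500 / 203.68 = 51.55 mol
n(X) = 38.30 mol
n(T) = 2812 / 182.79 = 15.38 mol
n/ν for L = 51.55/3 = 17.18
n/ν for X = 38.30/3 = 12.77
n/ν for T = 15.38/1 = 15.38
Smallest n/ν is X → limiting reagent.
n(E) = (1/3) × 38.30 = 12.77 mol
mass = 12.77 × 100.89 = 1288 g

1290 g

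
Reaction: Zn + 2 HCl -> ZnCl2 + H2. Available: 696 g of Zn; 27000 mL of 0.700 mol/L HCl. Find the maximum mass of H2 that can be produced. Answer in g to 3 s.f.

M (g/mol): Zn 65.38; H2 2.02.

n(Zn) = 696.0 / 65.38 = 10.65 mol
n(HCl) = 0.700 × 27000/1000 = 18.90 mol
n/ν for Zn = 10.65/1 = 10.65
n/ν for HCl = 18.90/2 = 9.450
Smallest n/ν is HCl → limiting reagent.
n(H2) = (1/2) × 18.90 = 9.450 mol
mass = 9.450 × 2.02 = 19.09 g

19.1 g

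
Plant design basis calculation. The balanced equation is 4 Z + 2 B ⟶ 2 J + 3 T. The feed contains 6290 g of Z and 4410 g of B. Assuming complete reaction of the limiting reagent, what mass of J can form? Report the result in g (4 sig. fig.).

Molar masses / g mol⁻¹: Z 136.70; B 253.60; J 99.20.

n(Z) = 6290 / 136.70 = 46.01 mol
n(B) = 4410 / 253.60 = 17.39 mol
n/ν for Z = 46.01/4 = 11.50
n/ν for B = 17.39/2 = 8.695
Smallest n/ν is B → limiting reagent.
n(J) = (2/2) × 17.39 = 17.39 mol
mass = 17.39 × 99.20 = 1725 g

1725 g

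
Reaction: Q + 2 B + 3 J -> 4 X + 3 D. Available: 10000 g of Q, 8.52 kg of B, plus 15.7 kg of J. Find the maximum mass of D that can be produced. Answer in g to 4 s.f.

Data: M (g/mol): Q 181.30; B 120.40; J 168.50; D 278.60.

25960 g

n(Q) = 10000 / 181.30 = 55.16 mol
n(B) = 8.520×1000 / 120.40 = 70.76 mol
n(J) = 15.70×1000 / 168.50 = 93.18 mol
n/ν → Q: 55.16, B: 35.38, J: 31.06; J is limiting.
n(D) = (3/3) × 93.18 = 93.18 mol
mass = 93.18 × 278.60 = 25960 g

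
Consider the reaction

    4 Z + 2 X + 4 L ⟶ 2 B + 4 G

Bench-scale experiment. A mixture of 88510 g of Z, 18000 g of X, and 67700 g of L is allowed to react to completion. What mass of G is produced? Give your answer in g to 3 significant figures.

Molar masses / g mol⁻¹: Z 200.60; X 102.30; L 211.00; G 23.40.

n(Z) = 88510 / 200.60 = 441.2 mol
n(X) = 18000 / 102.30 = 176.0 mol
n(L) = 67700 / 211.00 = 320.9 mol
n/ν for Z = 441.2/4 = 110.3
n/ν for X = 176.0/2 = 88.00
n/ν for L = 320.9/4 = 80.23
Smallest n/ν is L → limiting reagent.
n(G) = (4/4) × 320.9 = 320.9 mol
mass = 320.9 × 23.40 = 7509 g

7510 g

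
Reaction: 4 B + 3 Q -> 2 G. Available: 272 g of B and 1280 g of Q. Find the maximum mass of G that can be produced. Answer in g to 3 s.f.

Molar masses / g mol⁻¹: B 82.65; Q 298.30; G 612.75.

n(B) = 272.0 / 82.65 = 3.291 mol
n(Q) = 1280 / 298.30 = 4.291 mol
n/ν for B = 3.291/4 = 0.8228
n/ν for Q = 4.291/3 = 1.430
Smallest n/ν is B → limiting reagent.
n(G) = (2/4) × 3.291 = 1.646 mol
mass = 1.646 × 612.75 = 1009 g

1010 g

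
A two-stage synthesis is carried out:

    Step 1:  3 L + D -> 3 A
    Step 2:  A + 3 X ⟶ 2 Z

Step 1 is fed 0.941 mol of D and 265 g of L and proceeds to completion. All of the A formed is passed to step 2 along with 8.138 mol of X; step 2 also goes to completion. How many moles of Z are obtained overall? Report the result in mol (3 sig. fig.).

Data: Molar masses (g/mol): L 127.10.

4.17 mol

Step 1:
n(D) = 0.9410 mol
n(L) = 265.0 / 127.10 = 2.085 mol
n/ν for D = 0.9410/1 = 0.9410
n/ν for L = 2.085/3 = 0.6950
Smallest n/ν is L → limiting reagent.
n(A) produced = (3/3) × 2.085 = 2.085 mol
Step 2:
n(A) available = 2.085 mol
n(X) = 8.138 mol
n/ν for A = 2.085/1 = 2.085
n/ν for X = 8.138/3 = 2.713
Smallest n/ν is A → limiting reagent.
n(Z) = (2/1) × 2.085 = 4.170 mol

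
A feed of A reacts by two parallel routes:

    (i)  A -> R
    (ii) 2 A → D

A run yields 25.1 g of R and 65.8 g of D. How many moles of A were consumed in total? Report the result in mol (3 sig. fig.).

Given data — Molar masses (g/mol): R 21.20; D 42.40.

n(R) = 25.1 / 21.20 = 1.184 mol
n(D) = 65.8 / 42.40 = 1.552 mol
n(A) via (i) = (1/1)×1.184 = 1.184 mol
n(A) via (ii) = (2/1)×1.552 = 3.104 mol
total n(A) = 1.184 + 3.104 = 4.288 mol

4.29 mol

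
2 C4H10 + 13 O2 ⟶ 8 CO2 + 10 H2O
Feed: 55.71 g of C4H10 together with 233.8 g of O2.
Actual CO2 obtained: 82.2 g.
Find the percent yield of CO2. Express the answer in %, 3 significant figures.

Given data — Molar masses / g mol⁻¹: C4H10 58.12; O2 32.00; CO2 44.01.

n(C4H10) = 55.71 / 58.12 = 0.9585 mol
n(O2) = 233.8 / 32.00 = 7.306 mol
n/ν → C4H10: 0.4793, O2: 0.5620; C4H10 is limiting.
theoretical n(CO2) = (8/2) × 0.9585 = 3.834 mol → 168.7 g
% yield = 82.2 / 168.7 × 100 = 48.73 %

48.7 %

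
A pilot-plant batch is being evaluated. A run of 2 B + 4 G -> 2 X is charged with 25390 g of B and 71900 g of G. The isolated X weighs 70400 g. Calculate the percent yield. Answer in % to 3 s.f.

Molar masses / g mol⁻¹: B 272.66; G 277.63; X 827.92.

91.3 %

n(B) = 25390 / 272.66 = 93.12 mol
n(G) = 71900 / 277.63 = 259.0 mol
n/ν for B = 93.12/2 = 46.56
n/ν for G = 259.0/4 = 64.75
Smallest n/ν is B → limiting reagent.
theoretical n(X) = (2/2) × 93.12 = 93.12 mol → 77100 g
% yield = 70400 / 77100 × 100 = 91.31 %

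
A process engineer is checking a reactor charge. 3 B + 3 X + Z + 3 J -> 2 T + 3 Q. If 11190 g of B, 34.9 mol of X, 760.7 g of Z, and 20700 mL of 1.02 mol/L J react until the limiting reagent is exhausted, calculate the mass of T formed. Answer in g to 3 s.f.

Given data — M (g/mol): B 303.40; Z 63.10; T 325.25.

4580 g

n(B) = 11190 / 303.40 = 36.88 mol
n(X) = 34.90 mol
n(Z) = 760.7 / 63.10 = 12.06 mol
n(J) = 1.02 × 20700/1000 = 21.11 mol
n/ν for B = 36.88/3 = 12.29
n/ν for X = 34.90/3 = 11.63
n/ν for Z = 12.06/1 = 12.06
n/ν for J = 21.11/3 = 7.037
Smallest n/ν is J → limiting reagent.
n(T) = (2/3) × 21.11 = 14.07 mol
mass = 14.07 × 325.25 = 4576 g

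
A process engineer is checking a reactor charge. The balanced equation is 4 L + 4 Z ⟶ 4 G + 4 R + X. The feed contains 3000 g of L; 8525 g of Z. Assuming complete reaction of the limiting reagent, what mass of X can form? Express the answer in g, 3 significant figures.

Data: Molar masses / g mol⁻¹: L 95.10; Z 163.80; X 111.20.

877 g

n(L) = 3000 / 95.10 = 31.55 mol
n(Z) = 8525 / 163.80 = 52.05 mol
n/ν → L: 7.888, Z: 13.01; L is limiting.
n(X) = (1/4) × 31.55 = 7.888 mol
mass = 7.888 × 111.20 = 877.1 g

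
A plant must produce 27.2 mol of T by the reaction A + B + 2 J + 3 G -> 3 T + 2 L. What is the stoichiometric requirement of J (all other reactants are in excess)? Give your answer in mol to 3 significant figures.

n(T) = 27.20 mol
n(J) = (2/3) × 27.20 = 18.13 mol

18.1 mol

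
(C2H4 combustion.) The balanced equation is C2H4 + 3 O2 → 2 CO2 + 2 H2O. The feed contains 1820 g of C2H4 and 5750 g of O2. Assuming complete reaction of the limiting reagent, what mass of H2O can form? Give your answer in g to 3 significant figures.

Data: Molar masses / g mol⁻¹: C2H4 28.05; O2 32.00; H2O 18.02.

2160 g

n(C2H4) = 1820 / 28.05 = 64.88 mol
n(O2) = 5750 / 32.00 = 179.7 mol
n/ν → C2H4: 64.88, O2: 59.90; O2 is limiting.
n(H2O) = (2/3) × 179.7 = 119.8 mol
mass = 119.8 × 18.02 = 2159 g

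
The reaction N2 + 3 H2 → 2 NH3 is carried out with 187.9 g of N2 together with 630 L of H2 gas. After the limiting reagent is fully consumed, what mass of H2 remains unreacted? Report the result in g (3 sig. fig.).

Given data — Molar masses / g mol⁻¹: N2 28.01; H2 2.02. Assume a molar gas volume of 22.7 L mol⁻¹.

n(N2) = 187.9 / 28.01 = 6.708 mol
n(H2) = 630.0 / 22.7 = 27.75 mol
n/ν for N2 = 6.708/1 = 6.708
n/ν for H2 = 27.75/3 = 9.250
Smallest n/ν is N2 → limiting reagent.
H2 consumed = (3/1) × 6.708 = 20.12 mol
H2 remaining = 27.75 − 20.12 = 7.630 mol
mass = 7.630 × 2.02 = 15.41 g

15.4 g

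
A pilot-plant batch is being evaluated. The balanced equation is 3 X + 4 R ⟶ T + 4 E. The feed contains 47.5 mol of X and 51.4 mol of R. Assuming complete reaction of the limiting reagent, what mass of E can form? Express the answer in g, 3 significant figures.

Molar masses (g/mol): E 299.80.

15400 g

n(X) = 47.50 mol
n(R) = 51.40 mol
n/ν → X: 15.83, R: 12.85; R is limiting.
n(E) = (4/4) × 51.40 = 51.40 mol
mass = 51.40 × 299.80 = 15410 g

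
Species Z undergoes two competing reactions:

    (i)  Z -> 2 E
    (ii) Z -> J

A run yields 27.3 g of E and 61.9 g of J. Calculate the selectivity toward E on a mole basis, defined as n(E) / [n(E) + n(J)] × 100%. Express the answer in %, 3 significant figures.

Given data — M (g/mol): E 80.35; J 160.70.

46.9 %

n(E) = 27.3 / 80.35 = 0.3398 mol
n(J) = 61.9 / 160.70 = 0.3852 mol
selectivity = 0.3398/(0.3398+0.3852) × 100 = 46.87 %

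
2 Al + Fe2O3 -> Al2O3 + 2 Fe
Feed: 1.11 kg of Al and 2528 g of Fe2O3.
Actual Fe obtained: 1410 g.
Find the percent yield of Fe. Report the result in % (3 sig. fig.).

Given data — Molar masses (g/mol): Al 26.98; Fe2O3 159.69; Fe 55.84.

79.8 %

n(Al) = 1.110×1000 / 26.98 = 41.14 mol
n(Fe2O3) = 2528 / 159.69 = 15.83 mol
n/ν for Al = 41.14/2 = 20.57
n/ν for Fe2O3 = 15.83/1 = 15.83
Smallest n/ν is Fe2O3 → limiting reagent.
theoretical n(Fe) = (2/1) × 15.83 = 31.66 mol → 1768 g
% yield = 1410 / 1768 × 100 = 79.75 %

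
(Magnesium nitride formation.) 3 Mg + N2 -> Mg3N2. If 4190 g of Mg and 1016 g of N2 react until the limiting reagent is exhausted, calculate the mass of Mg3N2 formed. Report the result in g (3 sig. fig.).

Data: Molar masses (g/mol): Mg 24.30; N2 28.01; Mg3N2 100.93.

3660 g

n(Mg) = 4190 / 24.30 = 172.4 mol
n(N2) = 1016 / 28.01 = 36.27 mol
n/ν for Mg = 172.4/3 = 57.47
n/ν for N2 = 36.27/1 = 36.27
Smallest n/ν is N2 → limiting reagent.
n(Mg3N2) = (1/1) × 36.27 = 36.27 mol
mass = 36.27 × 100.93 = 3661 g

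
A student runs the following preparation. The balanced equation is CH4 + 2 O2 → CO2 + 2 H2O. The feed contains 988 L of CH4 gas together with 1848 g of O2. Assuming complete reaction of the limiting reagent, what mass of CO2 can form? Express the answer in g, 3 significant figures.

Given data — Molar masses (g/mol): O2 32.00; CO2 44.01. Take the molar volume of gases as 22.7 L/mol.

n(CH4) = 988.0 / 22.7 = 43.52 mol
n(O2) = 1848 / 32.00 = 57.75 mol
n/ν for CH4 = 43.52/1 = 43.52
n/ν for O2 = 57.75/2 = 28.88
Smallest n/ν is O2 → limiting reagent.
n(CO2) = (1/2) × 57.75 = 28.88 mol
mass = 28.88 × 44.01 = 1271 g

1270 g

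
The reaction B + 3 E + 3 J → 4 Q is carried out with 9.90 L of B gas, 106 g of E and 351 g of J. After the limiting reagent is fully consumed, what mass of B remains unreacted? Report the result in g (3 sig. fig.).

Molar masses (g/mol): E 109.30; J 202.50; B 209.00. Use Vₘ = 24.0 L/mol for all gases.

18.6 g

n(B) = 9.900 / 24.0 = 0.4125 mol
n(E) = 106.0 / 109.30 = 0.9698 mol
n(J) = 351.0 / 202.50 = 1.733 mol
n/ν for B = 0.4125/1 = 0.4125
n/ν for E = 0.9698/3 = 0.3233
n/ν for J = 1.733/3 = 0.5777
Smallest n/ν is E → limiting reagent.
B consumed = (1/3) × 0.9698 = 0.3233 mol
B remaining = 0.4125 − 0.3233 = 0.08920 mol
mass = 0.08920 × 209.00 = 18.64 g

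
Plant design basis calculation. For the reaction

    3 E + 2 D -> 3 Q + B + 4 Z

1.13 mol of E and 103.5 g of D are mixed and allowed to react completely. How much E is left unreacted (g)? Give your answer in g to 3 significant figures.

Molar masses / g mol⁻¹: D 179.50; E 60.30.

n(E) = 1.130 mol
n(D) = 103.5 / 179.50 = 0.5766 mol
n/ν → E: 0.3767, D: 0.2883; D is limiting.
E consumed = (3/2) × 0.5766 = 0.8649 mol
E remaining = 1.130 − 0.8649 = 0.2651 mol
mass = 0.2651 × 60.30 = 15.99 g

16.0 g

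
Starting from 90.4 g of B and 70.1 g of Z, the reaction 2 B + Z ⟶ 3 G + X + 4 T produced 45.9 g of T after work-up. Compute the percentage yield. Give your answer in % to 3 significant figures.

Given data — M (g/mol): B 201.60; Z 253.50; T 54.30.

94.3 %

n(B) = 90.40 / 201.60 = 0.4484 mol
n(Z) = 70.10 / 253.50 = 0.2765 mol
n/ν for B = 0.4484/2 = 0.2242
n/ν for Z = 0.2765/1 = 0.2765
Smallest n/ν is B → limiting reagent.
theoretical n(T) = (4/2) × 0.4484 = 0.8968 mol → 48.70 g
% yield = 45.9 / 48.70 × 100 = 94.25 %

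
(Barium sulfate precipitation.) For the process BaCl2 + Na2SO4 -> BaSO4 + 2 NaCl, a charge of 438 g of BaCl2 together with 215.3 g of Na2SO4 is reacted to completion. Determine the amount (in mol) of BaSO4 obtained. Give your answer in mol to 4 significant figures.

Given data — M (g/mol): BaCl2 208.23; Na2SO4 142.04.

1.516 mol

n(BaCl2) = 438.0 / 208.23 = 2.103 mol
n(Na2SO4) = 215.3 / 142.04 = 1.516 mol
n/ν for BaCl2 = 2.103/1 = 2.103
n/ν for Na2SO4 = 1.516/1 = 1.516
Smallest n/ν is Na2SO4 → limiting reagent.
n(BaSO4) = (1/1) × 1.516 = 1.516 mol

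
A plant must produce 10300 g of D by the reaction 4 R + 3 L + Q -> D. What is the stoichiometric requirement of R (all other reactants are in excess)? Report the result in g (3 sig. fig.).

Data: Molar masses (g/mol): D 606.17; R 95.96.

6520 g

n(D) = 10300 / 606.17 = 16.99 mol
n(R) = (4/1) × 16.99 = 67.96 mol
mass = 67.96 × 95.96 = 6521 g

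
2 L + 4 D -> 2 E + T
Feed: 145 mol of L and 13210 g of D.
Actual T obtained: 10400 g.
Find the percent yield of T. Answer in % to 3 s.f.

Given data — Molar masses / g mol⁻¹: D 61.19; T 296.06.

n(L) = 145.0 mol
n(D) = 13210 / 61.19 = 215.9 mol
n/ν → L: 72.50, D: 53.98; D is limiting.
theoretical n(T) = (1/4) × 215.9 = 53.98 mol → 15980 g
% yield = 10400 / 15980 × 100 = 65.08 %

65.1 %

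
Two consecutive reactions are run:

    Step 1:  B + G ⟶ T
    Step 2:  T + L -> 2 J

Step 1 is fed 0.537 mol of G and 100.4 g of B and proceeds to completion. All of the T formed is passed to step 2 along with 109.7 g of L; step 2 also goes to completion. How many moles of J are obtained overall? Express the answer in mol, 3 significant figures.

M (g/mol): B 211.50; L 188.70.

Step 1:
n(G) = 0.5370 mol
n(B) = 100.4 / 211.50 = 0.4747 mol
n/ν for G = 0.5370/1 = 0.5370
n/ν for B = 0.4747/1 = 0.4747
Smallest n/ν is B → limiting reagent.
n(T) produced = (1/1) × 0.4747 = 0.4747 mol
Step 2:
n(T) available = 0.4747 mol
n(L) = 109.7 / 188.70 = 0.5813 mol
n/ν for T = 0.4747/1 = 0.4747
n/ν for L = 0.5813/1 = 0.5813
Smallest n/ν is T → limiting reagent.
n(J) = (2/1) × 0.4747 = 0.9494 mol

0.949 mol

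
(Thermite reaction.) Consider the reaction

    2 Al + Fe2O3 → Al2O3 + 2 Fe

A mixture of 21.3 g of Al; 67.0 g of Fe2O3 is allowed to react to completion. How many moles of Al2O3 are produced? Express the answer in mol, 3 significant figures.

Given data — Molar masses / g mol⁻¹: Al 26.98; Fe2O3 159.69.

n(Al) = 21.30 / 26.98 = 0.7895 mol
n(Fe2O3) = 67.00 / 159.69 = 0.4196 mol
n/ν for Al = 0.7895/2 = 0.3948
n/ν for Fe2O3 = 0.4196/1 = 0.4196
Smallest n/ν is Al → limiting reagent.
n(Al2O3) = (1/2) × 0.7895 = 0.3948 mol

0.395 mol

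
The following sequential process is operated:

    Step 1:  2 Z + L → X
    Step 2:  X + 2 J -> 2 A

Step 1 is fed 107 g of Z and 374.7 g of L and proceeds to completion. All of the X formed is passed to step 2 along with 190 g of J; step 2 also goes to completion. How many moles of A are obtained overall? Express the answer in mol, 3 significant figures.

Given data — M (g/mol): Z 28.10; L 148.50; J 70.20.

Step 1:
n(Z) = 107.0 / 28.10 = 3.808 mol
n(L) = 374.7 / 148.50 = 2.523 mol
n/ν for Z = 3.808/2 = 1.904
n/ν for L = 2.523/1 = 2.523
Smallest n/ν is Z → limiting reagent.
n(X) produced = (1/2) × 3.808 = 1.904 mol
Step 2:
n(X) available = 1.904 mol
n(J) = 190.0 / 70.20 = 2.707 mol
n/ν for X = 1.904/1 = 1.904
n/ν for J = 2.707/2 = 1.354
Smallest n/ν is J → limiting reagent.
n(A) = (2/2) × 2.707 = 2.707 mol

2.71 mol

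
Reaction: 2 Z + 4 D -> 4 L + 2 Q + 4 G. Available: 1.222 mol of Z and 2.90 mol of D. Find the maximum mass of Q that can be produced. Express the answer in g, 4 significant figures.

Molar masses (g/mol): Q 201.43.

246.1 g

n(Z) = 1.222 mol
n(D) = 2.900 mol
n/ν for Z = 1.222/2 = 0.6110
n/ν for D = 2.900/4 = 0.7250
Smallest n/ν is Z → limiting reagent.
n(Q) = (2/2) × 1.222 = 1.222 mol
mass = 1.222 × 201.43 = 246.1 g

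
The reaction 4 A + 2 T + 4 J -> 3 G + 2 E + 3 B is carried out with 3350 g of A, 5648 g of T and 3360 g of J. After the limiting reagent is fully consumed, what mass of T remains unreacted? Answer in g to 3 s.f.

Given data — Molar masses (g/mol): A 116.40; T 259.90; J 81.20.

n(A) = 3350 / 116.40 = 28.78 mol
n(T) = 5648 / 259.90 = 21.73 mol
n(J) = 3360 / 81.20 = 41.38 mol
n/ν → A: 7.195, T: 10.87, J: 10.35; A is limiting.
T consumed = (2/4) × 28.78 = 14.39 mol
T remaining = 21.73 − 14.39 = 7.340 mol
mass = 7.340 × 259.90 = 1908 g

1910 g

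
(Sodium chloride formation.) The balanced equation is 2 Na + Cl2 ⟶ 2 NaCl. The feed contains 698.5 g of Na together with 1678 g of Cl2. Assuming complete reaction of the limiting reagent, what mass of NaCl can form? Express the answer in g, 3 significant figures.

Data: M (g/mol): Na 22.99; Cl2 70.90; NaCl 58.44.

n(Na) = 698.5 / 22.99 = 30.38 mol
n(Cl2) = 1678 / 70.90 = 23.67 mol
n/ν → Na: 15.19, Cl2: 23.67; Na is limiting.
n(NaCl) = (2/2) × 30.38 = 30.38 mol
mass = 30.38 × 58.44 = 1775 g

1780 g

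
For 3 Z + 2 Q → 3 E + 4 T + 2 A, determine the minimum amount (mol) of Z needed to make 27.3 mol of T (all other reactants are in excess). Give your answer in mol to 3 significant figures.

20.5 mol

n(T) = 27.30 mol
n(Z) = (3/4) × 27.30 = 20.48 mol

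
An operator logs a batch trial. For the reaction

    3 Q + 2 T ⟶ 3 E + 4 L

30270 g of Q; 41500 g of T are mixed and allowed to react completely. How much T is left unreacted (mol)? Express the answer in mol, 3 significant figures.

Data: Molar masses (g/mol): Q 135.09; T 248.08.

17.9 mol

n(Q) = 30270 / 135.09 = 224.1 mol
n(T) = 41500 / 248.08 = 167.3 mol
n/ν for Q = 224.1/3 = 74.70
n/ν for T = 167.3/2 = 83.65
Smallest n/ν is Q → limiting reagent.
T consumed = (2/3) × 224.1 = 149.4 mol
T remaining = 167.3 − 149.4 = 17.90 mol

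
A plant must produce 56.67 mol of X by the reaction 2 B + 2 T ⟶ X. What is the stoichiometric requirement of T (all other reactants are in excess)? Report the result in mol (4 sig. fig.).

n(X) = 56.67 mol
n(T) = (2/1) × 56.67 = 113.3 mol

113.3 mol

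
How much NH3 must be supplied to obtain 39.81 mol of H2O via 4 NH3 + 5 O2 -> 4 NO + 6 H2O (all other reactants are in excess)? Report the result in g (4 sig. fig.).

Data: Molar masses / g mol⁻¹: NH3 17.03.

n(H2O) = 39.81 mol
n(NH3) = (4/6) × 39.81 = 26.54 mol
mass = 26.54 × 17.03 = 452.0 g

452.0 g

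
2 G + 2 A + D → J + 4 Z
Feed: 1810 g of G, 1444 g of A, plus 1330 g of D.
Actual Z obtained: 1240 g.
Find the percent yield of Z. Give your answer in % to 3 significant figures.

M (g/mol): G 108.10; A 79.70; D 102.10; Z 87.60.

42.3 %

n(G) = 1810 / 108.10 = 16.74 mol
n(A) = 1444 / 79.70 = 18.12 mol
n(D) = 1330 / 102.10 = 13.03 mol
n/ν → G: 8.370, A: 9.060, D: 13.03; G is limiting.
theoretical n(Z) = (4/2) × 16.74 = 33.48 mol → 2933 g
% yield = 1240 / 2933 × 100 = 42.28 %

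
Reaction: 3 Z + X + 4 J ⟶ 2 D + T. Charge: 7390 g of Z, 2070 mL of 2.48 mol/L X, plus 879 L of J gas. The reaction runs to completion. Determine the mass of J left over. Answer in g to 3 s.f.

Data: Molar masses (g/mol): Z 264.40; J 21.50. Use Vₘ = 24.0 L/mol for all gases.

n(Z) = 7390 / 264.40 = 27.95 mol
n(X) = 2.48 × 2070/1000 = 5.134 mol
n(J) = 879.0 / 24.0 = 36.63 mol
n/ν → Z: 9.317, X: 5.134, J: 9.158; X is limiting.
J consumed = (4/1) × 5.134 = 20.54 mol
J remaining = 36.63 − 20.54 = 16.09 mol
mass = 16.09 × 21.50 = 345.9 g

346 g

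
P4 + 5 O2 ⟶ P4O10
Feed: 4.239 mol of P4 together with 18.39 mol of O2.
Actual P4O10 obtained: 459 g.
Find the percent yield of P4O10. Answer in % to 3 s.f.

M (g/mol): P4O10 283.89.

n(P4) = 4.239 mol
n(O2) = 18.39 mol
n/ν for P4 = 4.239/1 = 4.239
n/ν for O2 = 18.39/5 = 3.678
Smallest n/ν is O2 → limiting reagent.
theoretical n(P4O10) = (1/5) × 18.39 = 3.678 mol → 1044 g
% yield = 459 / 1044 × 100 = 43.97 %

44.0 %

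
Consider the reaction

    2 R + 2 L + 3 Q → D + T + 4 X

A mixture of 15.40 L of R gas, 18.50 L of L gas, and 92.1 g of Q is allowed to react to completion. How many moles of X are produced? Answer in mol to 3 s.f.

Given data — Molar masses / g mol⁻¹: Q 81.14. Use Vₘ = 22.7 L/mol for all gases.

1.36 mol

n(R) = 15.40 / 22.7 = 0.6784 mol
n(L) = 18.50 / 22.7 = 0.8150 mol
n(Q) = 92.10 / 81.14 = 1.135 mol
n/ν → R: 0.3392, L: 0.4075, Q: 0.3783; R is limiting.
n(X) = (4/2) × 0.6784 = 1.357 mol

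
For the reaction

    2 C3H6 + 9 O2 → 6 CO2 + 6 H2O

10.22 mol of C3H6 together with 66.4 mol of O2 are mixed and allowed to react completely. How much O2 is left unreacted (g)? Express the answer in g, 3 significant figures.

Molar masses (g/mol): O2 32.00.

653 g

n(C3H6) = 10.22 mol
n(O2) = 66.40 mol
n/ν → C3H6: 5.110, O2: 7.378; C3H6 is limiting.
O2 consumed = (9/2) × 10.22 = 45.99 mol
O2 remaining = 66.40 − 45.99 = 20.41 mol
mass = 20.41 × 32.00 = 653.1 g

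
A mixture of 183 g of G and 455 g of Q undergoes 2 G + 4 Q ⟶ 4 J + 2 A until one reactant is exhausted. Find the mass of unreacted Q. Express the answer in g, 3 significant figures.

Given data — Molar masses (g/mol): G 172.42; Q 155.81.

124 g

n(G) = 183.0 / 172.42 = 1.061 mol
n(Q) = 455.0 / 155.81 = 2.920 mol
n/ν for G = 1.061/2 = 0.5305
n/ν for Q = 2.920/4 = 0.7300
Smallest n/ν is G → limiting reagent.
Q consumed = (4/2) × 1.061 = 2.122 mol
Q remaining = 2.920 − 2.122 = 0.7980 mol
mass = 0.7980 × 155.81 = 124.3 g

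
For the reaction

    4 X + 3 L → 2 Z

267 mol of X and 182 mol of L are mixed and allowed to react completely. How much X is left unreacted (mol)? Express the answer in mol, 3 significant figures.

n(X) = 267.0 mol
n(L) = 182.0 mol
n/ν for X = 267.0/4 = 66.75
n/ν for L = 182.0/3 = 60.67
Smallest n/ν is L → limiting reagent.
X consumed = (4/3) × 182.0 = 242.7 mol
X remaining = 267.0 − 242.7 = 24.30 mol

24.3 mol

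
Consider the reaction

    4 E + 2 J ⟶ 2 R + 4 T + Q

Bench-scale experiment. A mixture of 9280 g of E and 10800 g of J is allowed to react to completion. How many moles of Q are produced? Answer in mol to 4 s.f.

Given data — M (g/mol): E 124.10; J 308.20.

17.52 mol

n(E) = 9280 / 124.10 = 74.78 mol
n(J) = 10800 / 308.20 = 35.04 mol
n/ν → E: 18.70, J: 17.52; J is limiting.
n(Q) = (1/2) × 35.04 = 17.52 mol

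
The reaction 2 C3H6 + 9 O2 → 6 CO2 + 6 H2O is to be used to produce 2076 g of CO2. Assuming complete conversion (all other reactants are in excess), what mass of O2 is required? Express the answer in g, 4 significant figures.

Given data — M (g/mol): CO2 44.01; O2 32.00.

n(CO2) = 2076 / 44.01 = 47.17 mol
n(O2) = (9/6) × 47.17 = 70.76 mol
mass = 70.76 × 32.00 = 2264 g

2264 g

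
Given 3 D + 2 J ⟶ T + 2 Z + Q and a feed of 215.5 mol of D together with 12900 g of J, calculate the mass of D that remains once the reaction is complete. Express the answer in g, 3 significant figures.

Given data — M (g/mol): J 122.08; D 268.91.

15300 g

n(D) = 215.5 mol
n(J) = 12900 / 122.08 = 105.7 mol
n/ν for D = 215.5/3 = 71.83
n/ν for J = 105.7/2 = 52.85
Smallest n/ν is J → limiting reagent.
D consumed = (3/2) × 105.7 = 158.6 mol
D remaining = 215.5 − 158.6 = 56.90 mol
mass = 56.90 × 268.91 = 15300 g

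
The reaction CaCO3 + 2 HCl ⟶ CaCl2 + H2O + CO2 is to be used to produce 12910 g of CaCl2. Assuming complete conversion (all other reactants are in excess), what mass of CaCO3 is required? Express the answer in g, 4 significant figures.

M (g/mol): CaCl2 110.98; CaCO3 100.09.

11640 g

n(CaCl2) = 12910 / 110.98 = 116.3 mol
n(CaCO3) = (1/1) × 116.3 = 116.3 mol
mass = 116.3 × 100.09 = 11640 g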